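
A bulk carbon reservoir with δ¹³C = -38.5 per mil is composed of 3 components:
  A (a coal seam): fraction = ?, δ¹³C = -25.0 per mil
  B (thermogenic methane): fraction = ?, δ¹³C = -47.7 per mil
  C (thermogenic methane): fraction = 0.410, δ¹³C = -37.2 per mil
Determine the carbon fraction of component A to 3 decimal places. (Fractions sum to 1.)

0.216

Let f_A and f_B be the unknown fractions; fractions sum to 1 so f_A + f_B = 0.590.
Mass balance: Σ fᵢ·δᵢ = δ_bulk ⇒ f_A·(-25.0) + f_B·(-47.7) = -38.5 − (-15.252) = -23.248
Substitute f_B = 0.590 − f_A:
f_A·(-25.0 − -47.7) = -23.248 − 0.590×(-47.7) = 4.895
f_A = 4.895 / 22.7 = 0.2156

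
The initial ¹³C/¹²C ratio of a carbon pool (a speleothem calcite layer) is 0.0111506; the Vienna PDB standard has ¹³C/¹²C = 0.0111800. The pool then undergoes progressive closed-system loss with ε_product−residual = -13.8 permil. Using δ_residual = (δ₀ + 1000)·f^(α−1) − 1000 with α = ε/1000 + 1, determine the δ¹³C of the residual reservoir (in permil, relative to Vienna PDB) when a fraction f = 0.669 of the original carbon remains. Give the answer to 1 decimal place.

2.9 permil

δ₀ = (0.0111506/0.0111800 − 1)×1000 = (0.997370 − 1)×1000 = -2.630 permil
α − 1 = ε/1000 = -0.0138
f^(α−1) = 0.669^(-0.0138) = 1.005563
δ_res = (-2.630 + 1000) × 1.005563 − 1000 = 1002.918 − 1000 = 2.92 permil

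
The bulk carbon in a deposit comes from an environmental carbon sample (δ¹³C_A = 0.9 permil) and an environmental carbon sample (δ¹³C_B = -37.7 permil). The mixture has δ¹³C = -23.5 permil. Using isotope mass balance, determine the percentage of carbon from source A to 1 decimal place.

δ_mix = f_A·δ_A + (1 − f_A)·δ_B  ⇒  f_A = (δ_mix − δ_B)/(δ_A − δ_B)
f_A = (-23.5 − (-37.7)) / (0.9 − (-37.7))
f_A = 14.2 / 38.6 = 0.3679

36.8%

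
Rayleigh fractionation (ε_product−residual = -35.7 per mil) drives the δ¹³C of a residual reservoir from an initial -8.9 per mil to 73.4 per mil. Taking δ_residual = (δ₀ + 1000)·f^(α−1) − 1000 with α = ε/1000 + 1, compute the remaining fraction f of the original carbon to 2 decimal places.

α − 1 = ε/1000 = -0.0357
(δ_res + 1000)/(δ₀ + 1000) = (73.4 + 1000)/(-8.9 + 1000) = 1073.4/991.1 = 1.083039
f = 1.083039^(1/-0.0357) = exp(ln(1.083039)/-0.0357) = exp(0.07977/-0.0357)
f = exp(-2.2345) = 0.1070

0.11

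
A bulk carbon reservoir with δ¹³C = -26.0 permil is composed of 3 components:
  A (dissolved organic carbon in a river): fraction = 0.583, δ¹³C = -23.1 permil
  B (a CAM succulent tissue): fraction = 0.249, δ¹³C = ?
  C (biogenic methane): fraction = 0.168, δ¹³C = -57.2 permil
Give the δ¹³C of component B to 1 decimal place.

-11.7 permil

Isotope mass balance: δ_bulk = Σ fᵢ·δᵢ.
-26.0 = 0.583×(-23.1) + 0.249×δ_B + 0.168×(-57.2)
0.249·δ_B = -26.0 − (-23.077) = -2.923
δ_B = -2.923 / 0.249 = -11.74 permil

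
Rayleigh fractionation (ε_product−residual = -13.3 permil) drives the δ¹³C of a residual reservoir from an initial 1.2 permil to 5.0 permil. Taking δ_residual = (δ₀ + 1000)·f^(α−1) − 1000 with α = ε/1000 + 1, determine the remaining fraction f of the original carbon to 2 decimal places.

0.75

α − 1 = ε/1000 = -0.0133
(δ_res + 1000)/(δ₀ + 1000) = (5.0 + 1000)/(1.2 + 1000) = 1005.0/1001.2 = 1.003795
f = 1.003795^(1/-0.0133) = exp(ln(1.003795)/-0.0133) = exp(0.00379/-0.0133)
f = exp(-0.2848) = 0.7521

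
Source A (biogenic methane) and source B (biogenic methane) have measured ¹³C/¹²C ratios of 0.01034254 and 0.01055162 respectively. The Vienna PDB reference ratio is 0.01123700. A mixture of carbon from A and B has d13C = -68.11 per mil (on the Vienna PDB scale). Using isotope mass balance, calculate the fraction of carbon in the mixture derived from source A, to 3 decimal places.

δ_A = (0.01034254/0.01123700 − 1)×1000 = (0.920400 − 1)×1000 = -79.600 per mil
δ_B = (0.01055162/0.01123700 − 1)×1000 = (0.939007 − 1)×1000 = -60.993 per mil
f_A = (δ_mix − δ_B)/(δ_A − δ_B) = (-68.11 − (-60.993))/(-79.600 − (-60.993))
f_A = -7.117 / -18.606 = 0.3825

0.382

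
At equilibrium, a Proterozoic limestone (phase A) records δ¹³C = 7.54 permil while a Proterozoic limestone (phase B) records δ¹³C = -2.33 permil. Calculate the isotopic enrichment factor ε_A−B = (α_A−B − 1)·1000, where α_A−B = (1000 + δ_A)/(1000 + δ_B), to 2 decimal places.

9.89 permil

α_A−B = (1000 + 7.54) / (1000 + -2.33) = 1007.54 / 997.67 = 1.009893
ε_A−B = (1.009893 − 1) × 1000 = 9.893 permil
(The approximation ε ≈ δ_A − δ_B would give 9.87 permil.)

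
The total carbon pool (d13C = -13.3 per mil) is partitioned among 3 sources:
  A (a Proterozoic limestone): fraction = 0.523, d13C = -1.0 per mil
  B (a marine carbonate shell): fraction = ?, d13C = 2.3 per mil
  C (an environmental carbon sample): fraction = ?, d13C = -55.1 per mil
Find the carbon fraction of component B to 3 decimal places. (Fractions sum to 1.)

0.235

Let f_B and f_C be the unknown fractions; fractions sum to 1 so f_B + f_C = 0.477.
Mass balance: Σ fᵢ·δᵢ = δ_bulk ⇒ f_B·(2.3) + f_C·(-55.1) = -13.3 − (-0.523) = -12.777
Substitute f_C = 0.477 − f_B:
f_B·(2.3 − -55.1) = -12.777 − 0.477×(-55.1) = 13.506
f_B = 13.506 / 57.4 = 0.2353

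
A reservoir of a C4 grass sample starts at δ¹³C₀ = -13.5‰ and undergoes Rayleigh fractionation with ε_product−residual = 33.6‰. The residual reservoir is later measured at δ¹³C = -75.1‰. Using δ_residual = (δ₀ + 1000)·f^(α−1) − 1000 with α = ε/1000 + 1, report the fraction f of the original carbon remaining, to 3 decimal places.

α − 1 = ε/1000 = 0.0336
(δ_res + 1000)/(δ₀ + 1000) = (-75.1 + 1000)/(-13.5 + 1000) = 924.9/986.5 = 0.937557
f = 0.937557^(1/0.0336) = exp(ln(0.937557)/0.0336) = exp(-0.06448/0.0336)
f = exp(-1.9190) = 0.1468

0.147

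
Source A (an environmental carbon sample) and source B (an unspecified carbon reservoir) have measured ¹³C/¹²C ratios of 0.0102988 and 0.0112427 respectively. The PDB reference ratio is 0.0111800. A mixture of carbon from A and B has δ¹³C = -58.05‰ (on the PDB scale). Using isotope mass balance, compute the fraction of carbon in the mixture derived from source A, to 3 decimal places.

δ_A = (0.0102988/0.0111800 − 1)×1000 = (0.921181 − 1)×1000 = -78.819‰
δ_B = (0.0112427/0.0111800 − 1)×1000 = (1.005608 − 1)×1000 = 5.608‰
f_A = (δ_mix − δ_B)/(δ_A − δ_B) = (-58.05 − (5.608))/(-78.819 − (5.608))
f_A = -63.658 / -84.428 = 0.7540

0.754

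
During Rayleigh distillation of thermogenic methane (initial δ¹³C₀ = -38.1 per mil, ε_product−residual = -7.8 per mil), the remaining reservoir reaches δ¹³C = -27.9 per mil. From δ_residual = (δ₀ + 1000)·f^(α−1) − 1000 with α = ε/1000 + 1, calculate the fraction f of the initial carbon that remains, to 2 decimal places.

α − 1 = ε/1000 = -0.0078
(δ_res + 1000)/(δ₀ + 1000) = (-27.9 + 1000)/(-38.1 + 1000) = 972.1/961.9 = 1.010604
f = 1.010604^(1/-0.0078) = exp(ln(1.010604)/-0.0078) = exp(0.01055/-0.0078)
f = exp(-1.3523) = 0.2586

0.26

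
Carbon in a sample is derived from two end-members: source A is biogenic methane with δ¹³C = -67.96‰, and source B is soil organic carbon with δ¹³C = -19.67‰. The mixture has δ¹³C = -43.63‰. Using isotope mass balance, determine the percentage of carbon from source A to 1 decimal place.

49.6%

δ_mix = f_A·δ_A + (1 − f_A)·δ_B  ⇒  f_A = (δ_mix − δ_B)/(δ_A − δ_B)
f_A = (-43.63 − (-19.67)) / (-67.96 − (-19.67))
f_A = -23.96 / -48.29 = 0.4962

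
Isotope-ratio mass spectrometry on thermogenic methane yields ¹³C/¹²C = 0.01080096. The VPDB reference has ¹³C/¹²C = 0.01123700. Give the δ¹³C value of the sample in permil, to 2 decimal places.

δ¹³C = (R_sample / R_standard − 1) × 1000
R_sample / R_standard = 0.01080096 / 0.01123700 = 0.961196
δ¹³C = (0.961196 − 1) × 1000 = -38.804 permil

-38.80 permil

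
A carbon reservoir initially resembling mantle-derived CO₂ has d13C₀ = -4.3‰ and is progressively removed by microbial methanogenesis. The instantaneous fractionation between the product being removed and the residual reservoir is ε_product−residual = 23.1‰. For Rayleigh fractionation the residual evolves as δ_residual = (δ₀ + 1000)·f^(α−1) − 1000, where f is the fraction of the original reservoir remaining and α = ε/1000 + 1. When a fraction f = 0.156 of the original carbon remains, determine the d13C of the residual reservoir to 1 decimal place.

-46.1‰

Rayleigh residual: δ_res = (δ₀ + 1000)·f^(α−1) − 1000
α = ε/1000 + 1 = 1.02310, so α − 1 = 0.02310
f^(α−1) = 0.156^(0.02310) = 0.957990
δ_res = (-4.3 + 1000) × 0.957990 − 1000 = 953.871 − 1000 = -46.13‰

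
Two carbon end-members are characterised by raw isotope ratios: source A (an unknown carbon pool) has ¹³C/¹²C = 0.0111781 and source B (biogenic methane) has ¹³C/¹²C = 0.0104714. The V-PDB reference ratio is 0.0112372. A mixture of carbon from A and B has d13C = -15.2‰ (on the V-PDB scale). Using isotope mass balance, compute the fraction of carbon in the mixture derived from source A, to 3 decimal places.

δ_A = (0.0111781/0.0112372 − 1)×1000 = (0.994741 − 1)×1000 = -5.259‰
δ_B = (0.0104714/0.0112372 − 1)×1000 = (0.931851 − 1)×1000 = -68.149‰
f_A = (δ_mix − δ_B)/(δ_A − δ_B) = (-15.2 − (-68.149))/(-5.259 − (-68.149))
f_A = 52.949 / 62.889 = 0.8419

0.842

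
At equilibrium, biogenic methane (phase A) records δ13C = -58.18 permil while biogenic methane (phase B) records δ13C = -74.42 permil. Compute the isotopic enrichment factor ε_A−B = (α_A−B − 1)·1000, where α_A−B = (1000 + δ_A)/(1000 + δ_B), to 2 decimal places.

17.55 permil

α_A−B = (1000 + -58.18) / (1000 + -74.42) = 941.82 / 925.58 = 1.017546
ε_A−B = (1.017546 − 1) × 1000 = 17.546 permil
(The approximation ε ≈ δ_A − δ_B would give 16.24 permil.)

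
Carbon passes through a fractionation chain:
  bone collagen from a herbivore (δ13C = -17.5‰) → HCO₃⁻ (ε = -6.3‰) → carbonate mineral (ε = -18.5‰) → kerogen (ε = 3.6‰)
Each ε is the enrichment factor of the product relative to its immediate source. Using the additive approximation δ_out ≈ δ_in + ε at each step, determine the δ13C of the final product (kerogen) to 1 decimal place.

step 1: δ ≈ -17.5 + (-6.3) = -23.8‰
step 2: δ ≈ -23.8 + (-18.5) = -42.3‰
step 3: δ ≈ -42.3 + (3.6) = -38.7‰

-38.7‰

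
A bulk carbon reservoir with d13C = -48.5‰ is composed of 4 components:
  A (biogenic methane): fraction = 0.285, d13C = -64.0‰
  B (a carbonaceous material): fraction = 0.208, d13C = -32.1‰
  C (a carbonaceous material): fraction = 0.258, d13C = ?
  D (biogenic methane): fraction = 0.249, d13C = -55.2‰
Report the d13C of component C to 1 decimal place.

-38.1‰

Isotope mass balance: δ_bulk = Σ fᵢ·δᵢ.
-48.5 = 0.285×(-64.0) + 0.208×(-32.1) + 0.258×δ_C + 0.249×(-55.2)
0.258·δ_C = -48.5 − (-38.662) = -9.838
δ_C = -9.838 / 0.258 = -38.13‰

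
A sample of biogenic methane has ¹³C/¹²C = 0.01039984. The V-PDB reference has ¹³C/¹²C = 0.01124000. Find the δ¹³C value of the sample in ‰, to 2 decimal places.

-74.75‰

δ¹³C = (R_sample / R_standard − 1) × 1000
R_sample / R_standard = 0.01039984 / 0.01124000 = 0.925253
δ¹³C = (0.925253 − 1) × 1000 = -74.747‰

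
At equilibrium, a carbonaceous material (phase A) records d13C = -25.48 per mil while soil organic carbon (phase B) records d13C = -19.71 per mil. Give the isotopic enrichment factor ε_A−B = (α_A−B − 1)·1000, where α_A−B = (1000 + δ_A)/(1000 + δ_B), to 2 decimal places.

-5.89 per mil

α_A−B = (1000 + -25.48) / (1000 + -19.71) = 974.52 / 980.29 = 0.994114
ε_A−B = (0.994114 − 1) × 1000 = -5.886 per mil
(The approximation ε ≈ δ_A − δ_B would give -5.77 per mil.)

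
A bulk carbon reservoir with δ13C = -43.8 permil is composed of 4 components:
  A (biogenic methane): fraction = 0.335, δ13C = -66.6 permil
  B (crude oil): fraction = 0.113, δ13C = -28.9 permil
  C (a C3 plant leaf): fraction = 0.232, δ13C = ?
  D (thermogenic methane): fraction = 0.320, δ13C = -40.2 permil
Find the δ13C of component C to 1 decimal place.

Isotope mass balance: δ_bulk = Σ fᵢ·δᵢ.
-43.8 = 0.335×(-66.6) + 0.113×(-28.9) + 0.232×δ_C + 0.320×(-40.2)
0.232·δ_C = -43.8 − (-38.441) = -5.359
δ_C = -5.359 / 0.232 = -23.10 permil

-23.1 permil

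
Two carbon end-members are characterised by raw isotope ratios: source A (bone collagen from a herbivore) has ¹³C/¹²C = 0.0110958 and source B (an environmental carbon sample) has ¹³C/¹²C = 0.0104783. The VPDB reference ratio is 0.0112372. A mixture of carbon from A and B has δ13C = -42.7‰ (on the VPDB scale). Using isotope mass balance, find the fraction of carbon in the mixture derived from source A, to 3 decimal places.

0.452

δ_A = (0.0110958/0.0112372 − 1)×1000 = (0.987417 − 1)×1000 = -12.583‰
δ_B = (0.0104783/0.0112372 − 1)×1000 = (0.932465 − 1)×1000 = -67.535‰
f_A = (δ_mix − δ_B)/(δ_A − δ_B) = (-42.7 − (-67.535))/(-12.583 − (-67.535))
f_A = 24.835 / 54.951 = 0.4519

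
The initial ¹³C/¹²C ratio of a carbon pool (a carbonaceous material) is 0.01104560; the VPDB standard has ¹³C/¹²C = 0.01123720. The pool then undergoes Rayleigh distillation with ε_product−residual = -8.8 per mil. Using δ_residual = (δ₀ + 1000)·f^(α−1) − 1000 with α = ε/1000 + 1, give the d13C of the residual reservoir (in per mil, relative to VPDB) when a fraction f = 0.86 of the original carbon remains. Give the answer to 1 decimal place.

-15.7 per mil

δ₀ = (0.01104560/0.01123720 − 1)×1000 = (0.982949 − 1)×1000 = -17.051 per mil
α − 1 = ε/1000 = -0.0088
f^(α−1) = 0.86^(-0.0088) = 1.001328
δ_res = (-17.051 + 1000) × 1.001328 − 1000 = 984.255 − 1000 = -15.75 per mil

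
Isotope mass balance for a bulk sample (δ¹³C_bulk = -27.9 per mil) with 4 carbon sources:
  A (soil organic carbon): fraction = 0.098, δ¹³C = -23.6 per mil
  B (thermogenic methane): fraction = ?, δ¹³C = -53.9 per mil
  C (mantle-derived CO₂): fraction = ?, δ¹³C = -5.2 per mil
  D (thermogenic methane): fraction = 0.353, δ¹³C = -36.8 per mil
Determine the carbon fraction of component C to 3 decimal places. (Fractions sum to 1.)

0.349

Let f_C and f_B be the unknown fractions; fractions sum to 1 so f_C + f_B = 0.549.
Mass balance: Σ fᵢ·δᵢ = δ_bulk ⇒ f_C·(-5.2) + f_B·(-53.9) = -27.9 − (-15.303) = -12.597
Substitute f_B = 0.549 − f_C:
f_C·(-5.2 − -53.9) = -12.597 − 0.549×(-53.9) = 16.994
f_C = 16.994 / 48.7 = 0.3490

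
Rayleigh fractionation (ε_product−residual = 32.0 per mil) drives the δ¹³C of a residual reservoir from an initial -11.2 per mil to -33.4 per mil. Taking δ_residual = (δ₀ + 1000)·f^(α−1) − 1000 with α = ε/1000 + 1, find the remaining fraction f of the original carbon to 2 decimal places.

α − 1 = ε/1000 = 0.0320
(δ_res + 1000)/(δ₀ + 1000) = (-33.4 + 1000)/(-11.2 + 1000) = 966.6/988.8 = 0.977549
f = 0.977549^(1/0.0320) = exp(ln(0.977549)/0.0320) = exp(-0.02271/0.0320)
f = exp(-0.7096) = 0.4918

0.49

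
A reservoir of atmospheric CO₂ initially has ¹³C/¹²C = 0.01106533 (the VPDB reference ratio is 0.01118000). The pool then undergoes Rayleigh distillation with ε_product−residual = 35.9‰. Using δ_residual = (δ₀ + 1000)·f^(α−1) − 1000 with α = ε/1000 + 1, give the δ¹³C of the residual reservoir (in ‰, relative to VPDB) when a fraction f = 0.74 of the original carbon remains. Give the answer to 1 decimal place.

-20.9‰

δ₀ = (0.01106533/0.01118000 − 1)×1000 = (0.989743 − 1)×1000 = -10.257‰
α − 1 = ε/1000 = 0.0359
f^(α−1) = 0.74^(0.0359) = 0.989249
δ_res = (-10.257 + 1000) × 0.989249 − 1000 = 979.102 − 1000 = -20.90‰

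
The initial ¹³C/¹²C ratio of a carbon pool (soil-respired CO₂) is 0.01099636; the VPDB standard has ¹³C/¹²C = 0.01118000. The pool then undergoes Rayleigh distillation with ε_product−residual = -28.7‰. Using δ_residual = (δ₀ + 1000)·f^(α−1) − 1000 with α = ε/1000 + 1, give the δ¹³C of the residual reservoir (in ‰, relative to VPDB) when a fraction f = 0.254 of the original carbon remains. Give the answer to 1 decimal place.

δ₀ = (0.01099636/0.01118000 − 1)×1000 = (0.983574 − 1)×1000 = -16.426‰
α − 1 = ε/1000 = -0.0287
f^(α−1) = 0.254^(-0.0287) = 1.040115
δ_res = (-16.426 + 1000) × 1.040115 − 1000 = 1023.030 − 1000 = 23.03‰

23.0‰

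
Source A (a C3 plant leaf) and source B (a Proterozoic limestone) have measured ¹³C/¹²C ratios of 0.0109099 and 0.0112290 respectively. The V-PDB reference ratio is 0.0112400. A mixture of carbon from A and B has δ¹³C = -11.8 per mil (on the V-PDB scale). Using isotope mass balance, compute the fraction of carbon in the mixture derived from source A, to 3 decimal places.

0.381

δ_A = (0.0109099/0.0112400 − 1)×1000 = (0.970632 − 1)×1000 = -29.368 per mil
δ_B = (0.0112290/0.0112400 − 1)×1000 = (0.999021 − 1)×1000 = -0.979 per mil
f_A = (δ_mix − δ_B)/(δ_A − δ_B) = (-11.8 − (-0.979))/(-29.368 − (-0.979))
f_A = -10.821 / -28.390 = 0.3812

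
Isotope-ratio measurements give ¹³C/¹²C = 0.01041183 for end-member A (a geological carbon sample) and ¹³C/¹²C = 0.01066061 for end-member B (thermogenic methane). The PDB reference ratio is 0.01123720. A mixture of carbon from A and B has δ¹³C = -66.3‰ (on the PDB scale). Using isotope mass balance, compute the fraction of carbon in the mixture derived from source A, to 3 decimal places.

δ_A = (0.01041183/0.01123720 − 1)×1000 = (0.926550 − 1)×1000 = -73.450‰
δ_B = (0.01066061/0.01123720 − 1)×1000 = (0.948689 − 1)×1000 = -51.311‰
f_A = (δ_mix − δ_B)/(δ_A − δ_B) = (-66.3 − (-51.311))/(-73.450 − (-51.311))
f_A = -14.989 / -22.139 = 0.6770

0.677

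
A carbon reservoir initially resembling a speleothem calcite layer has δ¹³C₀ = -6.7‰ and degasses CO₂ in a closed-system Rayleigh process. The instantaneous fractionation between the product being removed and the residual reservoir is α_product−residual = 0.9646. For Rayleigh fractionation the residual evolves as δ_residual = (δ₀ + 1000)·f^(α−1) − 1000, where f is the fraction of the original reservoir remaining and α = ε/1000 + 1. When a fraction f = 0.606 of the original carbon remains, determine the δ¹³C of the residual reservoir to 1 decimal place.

Rayleigh residual: δ_res = (δ₀ + 1000)·f^(α−1) − 1000
α − 1 = -0.03540
f^(α−1) = 0.606^(-0.03540) = 1.017889
δ_res = (-6.7 + 1000) × 1.017889 − 1000 = 1011.069 − 1000 = 11.07‰

11.1‰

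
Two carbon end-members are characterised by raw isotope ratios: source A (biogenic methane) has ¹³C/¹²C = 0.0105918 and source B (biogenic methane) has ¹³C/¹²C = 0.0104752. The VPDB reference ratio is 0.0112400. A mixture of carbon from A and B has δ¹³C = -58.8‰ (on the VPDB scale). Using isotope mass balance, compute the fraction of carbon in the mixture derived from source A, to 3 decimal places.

δ_A = (0.0105918/0.0112400 − 1)×1000 = (0.942331 − 1)×1000 = -57.669‰
δ_B = (0.0104752/0.0112400 − 1)×1000 = (0.931957 − 1)×1000 = -68.043‰
f_A = (δ_mix − δ_B)/(δ_A − δ_B) = (-58.8 − (-68.043))/(-57.669 − (-68.043))
f_A = 9.243 / 10.374 = 0.8910

0.891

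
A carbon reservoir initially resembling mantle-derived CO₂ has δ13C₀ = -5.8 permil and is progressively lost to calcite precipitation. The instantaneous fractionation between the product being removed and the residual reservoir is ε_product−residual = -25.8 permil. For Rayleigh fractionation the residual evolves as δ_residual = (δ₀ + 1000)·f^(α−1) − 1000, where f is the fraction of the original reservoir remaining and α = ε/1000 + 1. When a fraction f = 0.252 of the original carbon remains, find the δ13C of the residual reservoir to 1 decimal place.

Rayleigh residual: δ_res = (δ₀ + 1000)·f^(α−1) − 1000
α = ε/1000 + 1 = 0.97420, so α − 1 = -0.02580
f^(α−1) = 0.252^(-0.02580) = 1.036201
δ_res = (-5.8 + 1000) × 1.036201 − 1000 = 1030.191 − 1000 = 30.19 permil

30.2 permil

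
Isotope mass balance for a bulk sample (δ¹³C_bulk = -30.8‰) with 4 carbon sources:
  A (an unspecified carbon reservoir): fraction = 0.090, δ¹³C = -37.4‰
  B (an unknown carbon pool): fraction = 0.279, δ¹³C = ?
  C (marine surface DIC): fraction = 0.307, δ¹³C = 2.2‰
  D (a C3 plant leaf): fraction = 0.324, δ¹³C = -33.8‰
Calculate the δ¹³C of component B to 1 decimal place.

Isotope mass balance: δ_bulk = Σ fᵢ·δᵢ.
-30.8 = 0.090×(-37.4) + 0.279×δ_B + 0.307×(2.2) + 0.324×(-33.8)
0.279·δ_B = -30.8 − (-13.642) = -17.158
δ_B = -17.158 / 0.279 = -61.50‰

-61.5‰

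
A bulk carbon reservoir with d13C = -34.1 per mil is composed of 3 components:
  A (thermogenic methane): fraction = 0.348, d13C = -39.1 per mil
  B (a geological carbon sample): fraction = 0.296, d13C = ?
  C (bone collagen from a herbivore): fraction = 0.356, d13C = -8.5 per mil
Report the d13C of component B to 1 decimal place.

-59.0 per mil

Isotope mass balance: δ_bulk = Σ fᵢ·δᵢ.
-34.1 = 0.348×(-39.1) + 0.296×δ_B + 0.356×(-8.5)
0.296·δ_B = -34.1 − (-16.633) = -17.467
δ_B = -17.467 / 0.296 = -59.01 per mil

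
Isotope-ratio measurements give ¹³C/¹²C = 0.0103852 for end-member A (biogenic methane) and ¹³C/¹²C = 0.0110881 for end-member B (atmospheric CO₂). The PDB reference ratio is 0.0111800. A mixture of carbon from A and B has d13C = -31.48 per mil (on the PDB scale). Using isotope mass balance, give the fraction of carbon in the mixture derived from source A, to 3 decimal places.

δ_A = (0.0103852/0.0111800 − 1)×1000 = (0.928909 − 1)×1000 = -71.091 per mil
δ_B = (0.0110881/0.0111800 − 1)×1000 = (0.991780 − 1)×1000 = -8.220 per mil
f_A = (δ_mix − δ_B)/(δ_A − δ_B) = (-31.48 − (-8.220))/(-71.091 − (-8.220))
f_A = -23.260 / -62.871 = 0.3700

0.370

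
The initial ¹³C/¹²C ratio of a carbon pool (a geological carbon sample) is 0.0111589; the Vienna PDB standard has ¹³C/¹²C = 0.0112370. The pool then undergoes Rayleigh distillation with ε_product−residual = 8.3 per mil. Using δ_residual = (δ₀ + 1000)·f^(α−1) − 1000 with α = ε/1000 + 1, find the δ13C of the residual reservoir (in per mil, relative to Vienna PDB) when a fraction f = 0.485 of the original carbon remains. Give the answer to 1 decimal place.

-12.9 per mil

δ₀ = (0.0111589/0.0112370 − 1)×1000 = (0.993050 − 1)×1000 = -6.950 per mil
α − 1 = ε/1000 = 0.0083
f^(α−1) = 0.485^(0.0083) = 0.994012
δ_res = (-6.950 + 1000) × 0.994012 − 1000 = 987.103 − 1000 = -12.90 per mil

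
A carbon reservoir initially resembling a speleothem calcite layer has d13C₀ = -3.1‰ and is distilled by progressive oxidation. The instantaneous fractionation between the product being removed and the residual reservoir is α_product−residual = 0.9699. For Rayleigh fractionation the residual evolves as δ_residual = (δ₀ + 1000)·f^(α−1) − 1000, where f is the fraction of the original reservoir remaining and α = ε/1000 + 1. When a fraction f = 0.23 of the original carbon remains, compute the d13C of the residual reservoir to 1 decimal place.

Rayleigh residual: δ_res = (δ₀ + 1000)·f^(α−1) − 1000
α − 1 = -0.03010
f^(α−1) = 0.23^(-0.03010) = 1.045230
δ_res = (-3.1 + 1000) × 1.045230 − 1000 = 1041.990 − 1000 = 41.99‰

42.0‰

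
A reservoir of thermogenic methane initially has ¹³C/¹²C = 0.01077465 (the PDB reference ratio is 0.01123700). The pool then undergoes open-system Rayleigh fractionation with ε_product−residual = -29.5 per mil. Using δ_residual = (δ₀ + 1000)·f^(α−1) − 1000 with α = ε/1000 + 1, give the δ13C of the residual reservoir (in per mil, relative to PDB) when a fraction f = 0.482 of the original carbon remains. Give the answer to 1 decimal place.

-20.3 per mil

δ₀ = (0.01077465/0.01123700 − 1)×1000 = (0.958855 − 1)×1000 = -41.145 per mil
α − 1 = ε/1000 = -0.0295
f^(α−1) = 0.482^(-0.0295) = 1.021763
δ_res = (-41.145 + 1000) × 1.021763 − 1000 = 979.722 − 1000 = -20.28 per mil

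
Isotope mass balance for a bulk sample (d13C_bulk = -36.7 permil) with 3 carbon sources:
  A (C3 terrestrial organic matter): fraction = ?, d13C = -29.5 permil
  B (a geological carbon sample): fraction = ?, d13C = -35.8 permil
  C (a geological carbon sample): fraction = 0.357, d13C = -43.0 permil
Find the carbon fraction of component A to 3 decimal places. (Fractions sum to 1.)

Let f_A and f_B be the unknown fractions; fractions sum to 1 so f_A + f_B = 0.643.
Mass balance: Σ fᵢ·δᵢ = δ_bulk ⇒ f_A·(-29.5) + f_B·(-35.8) = -36.7 − (-15.351) = -21.349
Substitute f_B = 0.643 − f_A:
f_A·(-29.5 − -35.8) = -21.349 − 0.643×(-35.8) = 1.670
f_A = 1.670 / 6.3 = 0.2651

0.265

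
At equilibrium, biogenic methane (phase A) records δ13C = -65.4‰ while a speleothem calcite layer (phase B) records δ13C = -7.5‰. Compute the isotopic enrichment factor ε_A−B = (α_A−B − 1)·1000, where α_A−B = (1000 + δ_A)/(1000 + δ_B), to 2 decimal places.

-58.34‰

α_A−B = (1000 + -65.4) / (1000 + -7.5) = 934.6 / 992.5 = 0.941662
ε_A−B = (0.941662 − 1) × 1000 = -58.338‰
(The approximation ε ≈ δ_A − δ_B would give -57.9‰.)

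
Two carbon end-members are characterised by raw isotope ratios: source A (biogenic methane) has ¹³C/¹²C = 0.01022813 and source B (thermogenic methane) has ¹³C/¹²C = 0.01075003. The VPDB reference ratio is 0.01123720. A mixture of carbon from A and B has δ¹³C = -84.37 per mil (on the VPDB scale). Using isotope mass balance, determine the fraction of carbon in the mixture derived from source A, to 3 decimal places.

0.883

δ_A = (0.01022813/0.01123720 − 1)×1000 = (0.910203 − 1)×1000 = -89.797 per mil
δ_B = (0.01075003/0.01123720 − 1)×1000 = (0.956647 − 1)×1000 = -43.353 per mil
f_A = (δ_mix − δ_B)/(δ_A − δ_B) = (-84.37 − (-43.353))/(-89.797 − (-43.353))
f_A = -41.017 / -46.444 = 0.8831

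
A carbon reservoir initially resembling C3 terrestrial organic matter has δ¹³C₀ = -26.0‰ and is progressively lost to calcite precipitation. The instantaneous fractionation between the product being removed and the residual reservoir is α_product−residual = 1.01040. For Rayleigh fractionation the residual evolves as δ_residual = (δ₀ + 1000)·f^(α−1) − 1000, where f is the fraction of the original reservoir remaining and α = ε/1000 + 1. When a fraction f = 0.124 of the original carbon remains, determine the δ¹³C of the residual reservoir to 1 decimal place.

-46.9‰

Rayleigh residual: δ_res = (δ₀ + 1000)·f^(α−1) − 1000
α − 1 = 0.01040
f^(α−1) = 0.124^(0.01040) = 0.978524
δ_res = (-26.0 + 1000) × 0.978524 − 1000 = 953.083 − 1000 = -46.92‰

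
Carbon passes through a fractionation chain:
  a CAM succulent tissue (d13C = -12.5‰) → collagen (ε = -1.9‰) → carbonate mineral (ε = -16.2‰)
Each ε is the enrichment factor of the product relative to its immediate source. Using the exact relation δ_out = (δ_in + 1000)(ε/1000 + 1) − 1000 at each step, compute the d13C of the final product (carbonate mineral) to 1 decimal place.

-30.3‰

step 1: δ = (-12.50 + 1000)·(-1.9/1000 + 1) − 1000 = -14.38‰
step 2: δ = (-14.38 + 1000)·(-16.2/1000 + 1) − 1000 = -30.34‰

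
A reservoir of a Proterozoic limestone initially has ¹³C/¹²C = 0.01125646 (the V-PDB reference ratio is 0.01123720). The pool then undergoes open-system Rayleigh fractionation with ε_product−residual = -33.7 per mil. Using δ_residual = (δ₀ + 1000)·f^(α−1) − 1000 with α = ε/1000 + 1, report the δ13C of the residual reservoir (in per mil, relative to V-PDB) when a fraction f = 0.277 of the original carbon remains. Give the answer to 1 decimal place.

δ₀ = (0.01125646/0.01123720 − 1)×1000 = (1.001714 − 1)×1000 = 1.714 per mil
α − 1 = ε/1000 = -0.0337
f^(α−1) = 0.277^(-0.0337) = 1.044211
δ_res = (1.714 + 1000) × 1.044211 − 1000 = 1046.001 − 1000 = 46.00 per mil

46.0 per mil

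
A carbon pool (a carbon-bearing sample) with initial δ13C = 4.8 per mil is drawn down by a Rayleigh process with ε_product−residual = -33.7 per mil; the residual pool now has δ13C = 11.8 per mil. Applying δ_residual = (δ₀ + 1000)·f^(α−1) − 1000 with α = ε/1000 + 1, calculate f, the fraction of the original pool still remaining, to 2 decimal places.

0.81

α − 1 = ε/1000 = -0.0337
(δ_res + 1000)/(δ₀ + 1000) = (11.8 + 1000)/(4.8 + 1000) = 1011.8/1004.8 = 1.006967
f = 1.006967^(1/-0.0337) = exp(ln(1.006967)/-0.0337) = exp(0.00694/-0.0337)
f = exp(-0.2060) = 0.8138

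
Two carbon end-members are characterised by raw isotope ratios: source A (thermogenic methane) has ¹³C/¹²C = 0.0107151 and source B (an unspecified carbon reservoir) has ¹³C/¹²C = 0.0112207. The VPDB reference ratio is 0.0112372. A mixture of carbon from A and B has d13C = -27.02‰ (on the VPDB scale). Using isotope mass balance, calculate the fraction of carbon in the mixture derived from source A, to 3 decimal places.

0.568

δ_A = (0.0107151/0.0112372 − 1)×1000 = (0.953538 − 1)×1000 = -46.462‰
δ_B = (0.0112207/0.0112372 − 1)×1000 = (0.998532 − 1)×1000 = -1.468‰
f_A = (δ_mix − δ_B)/(δ_A − δ_B) = (-27.02 − (-1.468))/(-46.462 − (-1.468))
f_A = -25.552 / -44.993 = 0.5679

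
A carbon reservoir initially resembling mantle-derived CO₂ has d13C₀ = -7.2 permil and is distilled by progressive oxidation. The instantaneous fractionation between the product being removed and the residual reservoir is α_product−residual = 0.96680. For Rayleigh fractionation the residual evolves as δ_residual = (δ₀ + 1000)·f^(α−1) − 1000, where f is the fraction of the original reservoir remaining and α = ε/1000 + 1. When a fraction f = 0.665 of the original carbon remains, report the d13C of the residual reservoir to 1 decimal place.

Rayleigh residual: δ_res = (δ₀ + 1000)·f^(α−1) − 1000
α − 1 = -0.03320
f^(α−1) = 0.665^(-0.03320) = 1.013637
δ_res = (-7.2 + 1000) × 1.013637 − 1000 = 1006.339 − 1000 = 6.34 permil

6.3 permil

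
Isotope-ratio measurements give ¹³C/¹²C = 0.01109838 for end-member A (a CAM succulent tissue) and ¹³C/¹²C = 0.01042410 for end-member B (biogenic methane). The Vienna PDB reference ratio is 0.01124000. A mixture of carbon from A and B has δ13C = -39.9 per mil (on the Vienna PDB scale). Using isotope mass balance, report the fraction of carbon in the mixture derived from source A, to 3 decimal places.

0.545

δ_A = (0.01109838/0.01124000 − 1)×1000 = (0.987400 − 1)×1000 = -12.600 per mil
δ_B = (0.01042410/0.01124000 − 1)×1000 = (0.927411 − 1)×1000 = -72.589 per mil
f_A = (δ_mix − δ_B)/(δ_A − δ_B) = (-39.9 − (-72.589))/(-12.600 − (-72.589))
f_A = 32.689 / 59.989 = 0.5449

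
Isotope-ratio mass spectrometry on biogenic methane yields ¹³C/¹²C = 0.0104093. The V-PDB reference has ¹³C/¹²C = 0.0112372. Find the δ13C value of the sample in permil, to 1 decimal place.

δ13C = (R_sample / R_standard − 1) × 1000
R_sample / R_standard = 0.0104093 / 0.0112372 = 0.926325
δ13C = (0.926325 − 1) × 1000 = -73.67 permil

-73.7 permil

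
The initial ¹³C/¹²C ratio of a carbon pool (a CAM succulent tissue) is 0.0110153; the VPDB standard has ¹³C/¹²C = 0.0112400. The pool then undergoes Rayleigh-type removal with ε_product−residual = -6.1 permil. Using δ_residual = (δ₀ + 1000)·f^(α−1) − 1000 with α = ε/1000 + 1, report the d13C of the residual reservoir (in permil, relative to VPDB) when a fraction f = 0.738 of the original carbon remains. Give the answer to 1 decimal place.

δ₀ = (0.0110153/0.0112400 − 1)×1000 = (0.980009 − 1)×1000 = -19.991 permil
α − 1 = ε/1000 = -0.0061
f^(α−1) = 0.738^(-0.0061) = 1.001855
δ_res = (-19.991 + 1000) × 1.001855 − 1000 = 981.827 − 1000 = -18.17 permil

-18.2 permil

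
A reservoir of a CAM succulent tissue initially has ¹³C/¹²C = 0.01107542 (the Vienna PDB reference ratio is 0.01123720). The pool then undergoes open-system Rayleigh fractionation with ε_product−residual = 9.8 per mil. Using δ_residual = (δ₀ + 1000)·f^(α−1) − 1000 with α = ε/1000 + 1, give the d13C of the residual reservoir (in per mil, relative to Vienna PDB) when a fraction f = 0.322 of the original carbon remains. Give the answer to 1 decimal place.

δ₀ = (0.01107542/0.01123720 − 1)×1000 = (0.985603 − 1)×1000 = -14.397 per mil
α − 1 = ε/1000 = 0.0098
f^(α−1) = 0.322^(0.0098) = 0.988956
δ_res = (-14.397 + 1000) × 0.988956 − 1000 = 974.718 − 1000 = -25.28 per mil

-25.3 per mil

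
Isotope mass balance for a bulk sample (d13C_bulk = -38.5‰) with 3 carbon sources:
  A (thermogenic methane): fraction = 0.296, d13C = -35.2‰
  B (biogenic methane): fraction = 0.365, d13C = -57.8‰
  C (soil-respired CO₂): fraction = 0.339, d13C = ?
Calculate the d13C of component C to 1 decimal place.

-20.6‰

Isotope mass balance: δ_bulk = Σ fᵢ·δᵢ.
-38.5 = 0.296×(-35.2) + 0.365×(-57.8) + 0.339×δ_C
0.339·δ_C = -38.5 − (-31.516) = -6.984
δ_C = -6.984 / 0.339 = -20.60‰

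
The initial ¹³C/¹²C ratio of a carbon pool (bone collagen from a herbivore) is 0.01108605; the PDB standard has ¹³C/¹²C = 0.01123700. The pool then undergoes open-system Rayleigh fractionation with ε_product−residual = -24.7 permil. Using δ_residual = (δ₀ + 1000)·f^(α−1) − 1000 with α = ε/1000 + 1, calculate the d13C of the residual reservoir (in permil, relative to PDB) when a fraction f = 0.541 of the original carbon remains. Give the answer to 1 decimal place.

1.7 permil

δ₀ = (0.01108605/0.01123700 − 1)×1000 = (0.986567 − 1)×1000 = -13.433 permil
α − 1 = ε/1000 = -0.0247
f^(α−1) = 0.541^(-0.0247) = 1.015290
δ_res = (-13.433 + 1000) × 1.015290 − 1000 = 1001.651 − 1000 = 1.65 permil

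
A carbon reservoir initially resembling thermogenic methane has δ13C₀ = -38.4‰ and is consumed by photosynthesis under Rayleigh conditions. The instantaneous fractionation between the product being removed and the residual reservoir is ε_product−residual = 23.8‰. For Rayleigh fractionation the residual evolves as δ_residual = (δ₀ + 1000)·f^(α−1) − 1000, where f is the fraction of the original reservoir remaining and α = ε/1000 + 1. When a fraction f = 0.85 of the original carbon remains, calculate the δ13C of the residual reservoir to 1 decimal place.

-42.1‰

Rayleigh residual: δ_res = (δ₀ + 1000)·f^(α−1) − 1000
α = ε/1000 + 1 = 1.02380, so α − 1 = 0.02380
f^(α−1) = 0.85^(0.02380) = 0.996140
δ_res = (-38.4 + 1000) × 0.996140 − 1000 = 957.888 − 1000 = -42.11‰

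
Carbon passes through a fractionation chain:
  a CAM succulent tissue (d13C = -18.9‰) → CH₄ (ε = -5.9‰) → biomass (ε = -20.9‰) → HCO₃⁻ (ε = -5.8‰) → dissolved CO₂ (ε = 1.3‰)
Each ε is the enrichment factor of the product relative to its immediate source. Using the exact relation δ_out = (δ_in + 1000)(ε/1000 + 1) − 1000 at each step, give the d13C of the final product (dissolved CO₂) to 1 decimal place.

step 1: δ = (-18.90 + 1000)·(-5.9/1000 + 1) − 1000 = -24.69‰
step 2: δ = (-24.69 + 1000)·(-20.9/1000 + 1) − 1000 = -45.07‰
step 3: δ = (-45.07 + 1000)·(-5.8/1000 + 1) − 1000 = -50.61‰
step 4: δ = (-50.61 + 1000)·(1.3/1000 + 1) − 1000 = -49.38‰

-49.4‰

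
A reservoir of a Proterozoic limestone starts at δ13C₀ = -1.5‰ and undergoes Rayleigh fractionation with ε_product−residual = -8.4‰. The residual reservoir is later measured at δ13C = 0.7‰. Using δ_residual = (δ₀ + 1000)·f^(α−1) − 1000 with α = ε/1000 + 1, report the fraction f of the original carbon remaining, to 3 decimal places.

α − 1 = ε/1000 = -0.0084
(δ_res + 1000)/(δ₀ + 1000) = (0.7 + 1000)/(-1.5 + 1000) = 1000.7/998.5 = 1.002203
f = 1.002203^(1/-0.0084) = exp(ln(1.002203)/-0.0084) = exp(0.00220/-0.0084)
f = exp(-0.2620) = 0.7695

0.770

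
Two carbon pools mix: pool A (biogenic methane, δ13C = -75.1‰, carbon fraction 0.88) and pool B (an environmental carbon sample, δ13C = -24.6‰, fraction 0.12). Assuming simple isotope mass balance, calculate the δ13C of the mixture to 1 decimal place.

-69.0‰

δ_mix = f_A·δ_A + f_B·δ_B
δ_mix = 0.88 × (-75.1) + 0.12 × (-24.6)
δ_mix = -66.09 + -2.95 = -69.04‰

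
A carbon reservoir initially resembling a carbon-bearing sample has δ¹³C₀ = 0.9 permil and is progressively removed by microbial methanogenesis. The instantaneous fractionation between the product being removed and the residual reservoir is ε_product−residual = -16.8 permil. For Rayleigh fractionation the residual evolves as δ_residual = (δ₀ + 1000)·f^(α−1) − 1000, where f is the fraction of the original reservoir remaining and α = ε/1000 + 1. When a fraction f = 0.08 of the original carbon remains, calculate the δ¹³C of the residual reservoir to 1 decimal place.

Rayleigh residual: δ_res = (δ₀ + 1000)·f^(α−1) − 1000
α = ε/1000 + 1 = 0.98320, so α − 1 = -0.01680
f^(α−1) = 0.08^(-0.01680) = 1.043345
δ_res = (0.9 + 1000) × 1.043345 − 1000 = 1044.284 − 1000 = 44.28 permil

44.3 permil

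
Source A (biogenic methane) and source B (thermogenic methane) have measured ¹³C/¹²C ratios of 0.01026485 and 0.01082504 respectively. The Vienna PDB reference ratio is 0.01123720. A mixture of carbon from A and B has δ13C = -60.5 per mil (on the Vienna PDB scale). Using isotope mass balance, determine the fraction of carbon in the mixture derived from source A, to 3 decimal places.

0.478

δ_A = (0.01026485/0.01123720 − 1)×1000 = (0.913470 − 1)×1000 = -86.530 per mil
δ_B = (0.01082504/0.01123720 − 1)×1000 = (0.963322 − 1)×1000 = -36.678 per mil
f_A = (δ_mix − δ_B)/(δ_A − δ_B) = (-60.5 − (-36.678))/(-86.530 − (-36.678))
f_A = -23.822 / -49.851 = 0.4779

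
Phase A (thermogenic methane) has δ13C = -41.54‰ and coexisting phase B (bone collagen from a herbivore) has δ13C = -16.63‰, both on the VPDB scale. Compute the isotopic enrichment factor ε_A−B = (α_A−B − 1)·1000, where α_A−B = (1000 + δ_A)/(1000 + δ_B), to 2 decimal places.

α_A−B = (1000 + -41.54) / (1000 + -16.63) = 958.46 / 983.37 = 0.974669
ε_A−B = (0.974669 − 1) × 1000 = -25.331‰
(The approximation ε ≈ δ_A − δ_B would give -24.91‰.)

-25.33‰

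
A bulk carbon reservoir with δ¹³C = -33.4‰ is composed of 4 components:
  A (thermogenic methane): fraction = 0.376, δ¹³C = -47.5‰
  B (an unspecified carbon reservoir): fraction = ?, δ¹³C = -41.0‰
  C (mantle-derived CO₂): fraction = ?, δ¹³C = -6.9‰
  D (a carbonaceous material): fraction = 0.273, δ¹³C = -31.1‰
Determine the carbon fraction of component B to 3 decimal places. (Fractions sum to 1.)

Let f_B and f_C be the unknown fractions; fractions sum to 1 so f_B + f_C = 0.351.
Mass balance: Σ fᵢ·δᵢ = δ_bulk ⇒ f_B·(-41.0) + f_C·(-6.9) = -33.4 − (-26.350) = -7.050
Substitute f_C = 0.351 − f_B:
f_B·(-41.0 − -6.9) = -7.050 − 0.351×(-6.9) = -4.628
f_B = -4.628 / -34.1 = 0.1357

0.136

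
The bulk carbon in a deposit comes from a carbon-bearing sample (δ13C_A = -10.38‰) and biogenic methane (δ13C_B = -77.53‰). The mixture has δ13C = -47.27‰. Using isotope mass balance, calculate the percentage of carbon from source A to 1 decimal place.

δ_mix = f_A·δ_A + (1 − f_A)·δ_B  ⇒  f_A = (δ_mix − δ_B)/(δ_A − δ_B)
f_A = (-47.27 − (-77.53)) / (-10.38 − (-77.53))
f_A = 30.26 / 67.15 = 0.4506

45.1%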